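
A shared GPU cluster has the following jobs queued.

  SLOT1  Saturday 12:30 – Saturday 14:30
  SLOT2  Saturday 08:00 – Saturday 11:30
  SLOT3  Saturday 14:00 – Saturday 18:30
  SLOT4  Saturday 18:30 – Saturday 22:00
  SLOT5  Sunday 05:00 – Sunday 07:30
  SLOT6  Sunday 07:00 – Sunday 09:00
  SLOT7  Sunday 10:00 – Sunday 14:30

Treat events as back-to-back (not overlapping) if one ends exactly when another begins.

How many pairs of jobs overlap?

2

Sorted by start: SLOT2, SLOT1, SLOT3, SLOT4, SLOT5, SLOT6, SLOT7.
SLOT1 starts after SLOT2 ends, so SLOT2 has no further overlaps.
SLOT3 starts before SLOT1 ends → SLOT1 and SLOT3 overlap.
SLOT4 starts after SLOT1 ends, so SLOT1 has no further overlaps.
SLOT4 starts exactly when SLOT3 ends (back-to-back, no overlap), so SLOT3 has no further overlaps.
SLOT5 starts after SLOT4 ends, so SLOT4 has no further overlaps.
SLOT6 starts before SLOT5 ends → SLOT5 and SLOT6 overlap.
SLOT7 starts after SLOT5 ends.
SLOT7 starts after SLOT6 ends.
Overlapping pairs: SLOT1 & SLOT3, SLOT5 & SLOT6 — 2 in total.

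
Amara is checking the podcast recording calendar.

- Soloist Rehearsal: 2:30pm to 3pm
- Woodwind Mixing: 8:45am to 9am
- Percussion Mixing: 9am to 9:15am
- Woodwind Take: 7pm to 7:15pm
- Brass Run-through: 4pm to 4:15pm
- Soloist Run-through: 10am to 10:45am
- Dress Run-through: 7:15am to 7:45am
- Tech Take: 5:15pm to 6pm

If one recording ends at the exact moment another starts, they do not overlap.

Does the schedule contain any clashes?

No

Two intervals overlap when each starts before the other ends.
Sorted by start: Dress Run-through, Woodwind Mixing, Percussion Mixing, Soloist Run-through, Soloist Rehearsal, Brass Run-through, Tech Take, Woodwind Take.
Woodwind Mixing starts after Dress Run-through ends, so nothing later overlaps Dress Run-through either.
Percussion Mixing starts exactly when Woodwind Mixing ends (back-to-back, no overlap), so nothing later overlaps Woodwind Mixing either.
Soloist Run-through starts after Percussion Mixing ends, so nothing later overlaps Percussion Mixing either.
Soloist Rehearsal starts after Soloist Run-through ends, so nothing later overlaps Soloist Run-through either.
Brass Run-through starts after Soloist Rehearsal ends, so nothing later overlaps Soloist Rehearsal either.
Tech Take starts after Brass Run-through ends, so nothing later overlaps Brass Run-through either.
Woodwind Take starts after Tech Take ends.
Every pair is clear; the schedule has no overlaps.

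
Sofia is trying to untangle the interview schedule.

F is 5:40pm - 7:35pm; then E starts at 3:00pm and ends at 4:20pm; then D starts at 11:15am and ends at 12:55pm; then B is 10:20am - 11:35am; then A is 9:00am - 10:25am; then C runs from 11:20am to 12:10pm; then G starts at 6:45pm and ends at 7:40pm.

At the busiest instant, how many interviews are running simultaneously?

Walk through starts and ends in time order (an end at T is processed before a start at T):
9:00am start A → 1
10:20am start B → 2
10:25am end A → 1
11:15am start D → 2
11:20am start C → 3
11:35am end B → 2
12:10pm end C → 1
12:55pm end D → 0
3:00pm start E → 1
4:20pm end E → 0
5:40pm start F → 1
6:45pm start G → 2
7:35pm end F → 1
7:40pm end G → 0
Peak is 3, at 11:20am (B, C, D).

3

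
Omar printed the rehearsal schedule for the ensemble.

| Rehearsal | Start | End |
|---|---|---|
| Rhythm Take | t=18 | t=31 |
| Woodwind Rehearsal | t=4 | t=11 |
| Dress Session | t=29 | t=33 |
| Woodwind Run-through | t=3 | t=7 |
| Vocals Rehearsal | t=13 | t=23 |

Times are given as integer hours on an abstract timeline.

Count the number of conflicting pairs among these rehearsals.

3

Sorted by start: Woodwind Run-through, Woodwind Rehearsal, Vocals Rehearsal, Rhythm Take, Dress Session.
Woodwind Rehearsal starts before Woodwind Run-through ends → Woodwind Run-through and Woodwind Rehearsal overlap.
Vocals Rehearsal starts after Woodwind Run-through ends, so nothing later overlaps Woodwind Run-through either.
Vocals Rehearsal starts after Woodwind Rehearsal ends, so nothing later overlaps Woodwind Rehearsal either.
Rhythm Take starts before Vocals Rehearsal ends → Vocals Rehearsal and Rhythm Take overlap.
Dress Session starts after Vocals Rehearsal ends.
Dress Session starts before Rhythm Take ends → Rhythm Take and Dress Session overlap.
Overlapping pairs: Dress Session & Rhythm Take, Rhythm Take & Vocals Rehearsal, Woodwind Rehearsal & Woodwind Run-through — 3 in total.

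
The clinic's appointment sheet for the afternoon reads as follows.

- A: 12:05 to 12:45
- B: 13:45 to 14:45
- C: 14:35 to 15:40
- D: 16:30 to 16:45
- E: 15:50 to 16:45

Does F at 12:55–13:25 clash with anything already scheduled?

No — it doesn't clash with anything

A: ends 12:45 at or before F starts 12:55 → clear.
B: starts 13:45 at or after F ends 13:25 → clear.
C: starts 14:35 at or after F ends 13:25 → clear.
E: starts 15:50 at or after F ends 13:25 → clear.
D: starts 16:30 at or after F ends 13:25 → clear.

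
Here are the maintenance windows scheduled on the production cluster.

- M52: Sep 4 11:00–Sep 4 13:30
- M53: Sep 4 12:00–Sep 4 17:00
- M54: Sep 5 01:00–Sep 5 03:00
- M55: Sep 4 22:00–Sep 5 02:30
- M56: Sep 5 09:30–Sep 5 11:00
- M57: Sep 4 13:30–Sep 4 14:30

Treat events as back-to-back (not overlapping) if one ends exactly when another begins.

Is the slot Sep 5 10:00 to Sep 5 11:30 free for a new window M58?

No — it overlaps M56

M52: ends Sep 4 13:30 at or before M58 starts Sep 5 10:00 → clear.
M53: ends Sep 4 17:00 at or before M58 starts Sep 5 10:00 → clear.
M57: ends Sep 4 14:30 at or before M58 starts Sep 5 10:00 → clear.
M55: ends Sep 5 02:30 at or before M58 starts Sep 5 10:00 → clear.
M54: ends Sep 5 03:00 at or before M58 starts Sep 5 10:00 → clear.
M56: starts Sep 5 09:30 before M58 ends Sep 5 11:30, and ends Sep 5 11:00 after M58 starts Sep 5 10:00 → overlap.
M58 overlaps M56.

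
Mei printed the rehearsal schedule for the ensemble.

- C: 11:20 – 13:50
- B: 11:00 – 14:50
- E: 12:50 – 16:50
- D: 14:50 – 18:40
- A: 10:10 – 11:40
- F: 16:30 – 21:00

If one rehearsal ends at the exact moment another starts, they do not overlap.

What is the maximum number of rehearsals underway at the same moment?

3

Sweep the timeline, counting +1 at each start and −1 at each end (ends before starts at a tie):
10:10 start A → 1
11:00 start B → 2
11:20 start C → 3
11:40 end A → 2
12:50 start E → 3
13:50 end C → 2
14:50 end B → 1
14:50 start D → 2
16:30 start F → 3
16:50 end E → 2
18:40 end D → 1
21:00 end F → 0
Peak is 3, at 11:20 (A, B, C).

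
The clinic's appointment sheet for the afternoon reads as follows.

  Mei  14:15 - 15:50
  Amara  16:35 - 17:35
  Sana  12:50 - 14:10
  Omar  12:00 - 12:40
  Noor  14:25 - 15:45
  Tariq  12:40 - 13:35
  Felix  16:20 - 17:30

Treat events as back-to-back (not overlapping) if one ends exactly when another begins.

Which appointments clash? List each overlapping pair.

Amara & Felix, Mei & Noor, Sana & Tariq

Sorted by start: Omar, Tariq, Sana, Mei, Noor, Felix, Amara.
Tariq starts exactly when Omar ends (back-to-back, no overlap), so Omar has no further overlaps.
Sana starts before Tariq ends → Tariq and Sana overlap.
Mei starts after Tariq ends, so Tariq has no further overlaps.
Mei starts after Sana ends, so Sana has no further overlaps.
Noor starts before Mei ends → Mei and Noor overlap.
Felix starts after Mei ends, so Mei has no further overlaps.
Felix starts after Noor ends, so Noor has no further overlaps.
Amara starts before Felix ends → Felix and Amara overlap.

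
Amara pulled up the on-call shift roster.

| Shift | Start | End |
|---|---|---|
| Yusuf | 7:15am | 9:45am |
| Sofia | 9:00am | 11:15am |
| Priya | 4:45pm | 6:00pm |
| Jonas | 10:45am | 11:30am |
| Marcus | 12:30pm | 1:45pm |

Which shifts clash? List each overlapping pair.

Jonas & Sofia, Sofia & Yusuf

Sorted by start: Yusuf, Sofia, Jonas, Marcus, Priya.
Sofia starts before Yusuf ends → Yusuf and Sofia overlap.
Jonas starts after Yusuf ends, so Yusuf has no further overlaps.
Jonas starts before Sofia ends → Sofia and Jonas overlap.
Marcus starts after Sofia ends, so Sofia has no further overlaps.
Marcus starts after Jonas ends, so Jonas has no further overlaps.
Priya starts after Marcus ends.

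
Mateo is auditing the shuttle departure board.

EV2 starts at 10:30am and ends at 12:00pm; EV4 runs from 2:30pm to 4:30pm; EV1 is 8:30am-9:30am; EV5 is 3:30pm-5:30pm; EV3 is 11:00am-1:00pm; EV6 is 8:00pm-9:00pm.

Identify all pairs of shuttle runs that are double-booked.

Sorted by start: EV1, EV2, EV3, EV4, EV5, EV6.
EV2 starts after EV1 ends, so EV1 has no further overlaps.
EV3 starts before EV2 ends → EV2 and EV3 overlap.
EV4 starts after EV2 ends, so EV2 has no further overlaps.
EV4 starts after EV3 ends, so EV3 has no further overlaps.
EV5 starts before EV4 ends → EV4 and EV5 overlap.
EV6 starts after EV4 ends.
EV6 starts after EV5 ends.

EV2 & EV3, EV4 & EV5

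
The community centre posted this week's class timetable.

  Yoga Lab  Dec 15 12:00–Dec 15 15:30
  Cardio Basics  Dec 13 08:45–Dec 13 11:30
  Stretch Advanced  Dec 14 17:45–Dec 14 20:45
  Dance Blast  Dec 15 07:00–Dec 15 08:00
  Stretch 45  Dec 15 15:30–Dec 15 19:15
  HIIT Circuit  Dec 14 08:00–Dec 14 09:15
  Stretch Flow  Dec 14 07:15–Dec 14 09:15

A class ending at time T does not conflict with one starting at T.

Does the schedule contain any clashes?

Sorted by start: Cardio Basics, Stretch Flow, HIIT Circuit, Stretch Advanced, Dance Blast, Yoga Lab, Stretch 45.
Stretch Flow starts after Cardio Basics ends — done with Cardio Basics.
HIIT Circuit starts before Stretch Flow ends → Stretch Flow and HIIT Circuit overlap.
That's a conflict, so the schedule is not conflict-free.

Yes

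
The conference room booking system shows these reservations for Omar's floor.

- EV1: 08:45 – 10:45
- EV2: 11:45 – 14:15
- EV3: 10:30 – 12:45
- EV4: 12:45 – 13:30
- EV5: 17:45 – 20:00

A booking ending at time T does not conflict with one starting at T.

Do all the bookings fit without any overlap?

No

Check each pair: they overlap iff neither finishes before the other starts.
Sorted by start: EV1, EV3, EV2, EV4, EV5.
EV3 starts before EV1 ends → EV1 and EV3 overlap.
That's a conflict, so the schedule is not conflict-free.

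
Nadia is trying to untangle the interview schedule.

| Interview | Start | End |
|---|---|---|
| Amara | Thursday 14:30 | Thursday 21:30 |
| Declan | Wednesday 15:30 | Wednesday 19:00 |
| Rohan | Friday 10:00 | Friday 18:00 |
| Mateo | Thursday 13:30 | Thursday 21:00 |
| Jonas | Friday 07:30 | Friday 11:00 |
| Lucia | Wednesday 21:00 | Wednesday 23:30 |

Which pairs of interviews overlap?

Check each pair: they overlap iff neither finishes before the other starts.
Sorted by start: Declan, Lucia, Mateo, Amara, Jonas, Rohan.
Lucia starts after Declan ends — done with Declan.
Mateo starts after Lucia ends — done with Lucia.
Amara starts before Mateo ends → Mateo and Amara overlap.
Jonas starts after Mateo ends — done with Mateo.
Jonas starts after Amara ends — done with Amara.
Rohan starts before Jonas ends → Jonas and Rohan overlap.

Amara & Mateo, Jonas & Rohan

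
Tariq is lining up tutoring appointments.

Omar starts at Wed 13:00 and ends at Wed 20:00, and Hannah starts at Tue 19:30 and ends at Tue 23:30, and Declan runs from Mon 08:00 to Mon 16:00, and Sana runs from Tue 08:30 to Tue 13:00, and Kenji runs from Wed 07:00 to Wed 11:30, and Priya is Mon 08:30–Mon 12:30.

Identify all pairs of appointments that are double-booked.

Declan & Priya

Two intervals overlap when each starts before the other ends.
Sorted by start: Declan, Priya, Sana, Hannah, Kenji, Omar.
Priya starts before Declan ends → Declan and Priya overlap.
Sana starts after Declan ends — done with Declan.
Sana starts after Priya ends — done with Priya.
Hannah starts after Sana ends — done with Sana.
Kenji starts after Hannah ends — done with Hannah.
Omar starts after Kenji ends.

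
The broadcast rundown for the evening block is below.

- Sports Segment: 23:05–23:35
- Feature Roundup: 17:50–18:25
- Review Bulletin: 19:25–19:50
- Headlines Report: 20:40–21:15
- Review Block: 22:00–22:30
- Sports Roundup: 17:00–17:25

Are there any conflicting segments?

Two intervals overlap when each starts before the other ends.
Sorted by start: Sports Roundup, Feature Roundup, Review Bulletin, Headlines Report, Review Block, Sports Segment.
Feature Roundup starts after Sports Roundup ends, so Sports Roundup has no further overlaps.
Review Bulletin starts after Feature Roundup ends, so Feature Roundup has no further overlaps.
Headlines Report starts after Review Bulletin ends, so Review Bulletin has no further overlaps.
Review Block starts after Headlines Report ends, so Headlines Report has no further overlaps.
Sports Segment starts after Review Block ends.
Every pair is clear; the schedule has no overlaps.

No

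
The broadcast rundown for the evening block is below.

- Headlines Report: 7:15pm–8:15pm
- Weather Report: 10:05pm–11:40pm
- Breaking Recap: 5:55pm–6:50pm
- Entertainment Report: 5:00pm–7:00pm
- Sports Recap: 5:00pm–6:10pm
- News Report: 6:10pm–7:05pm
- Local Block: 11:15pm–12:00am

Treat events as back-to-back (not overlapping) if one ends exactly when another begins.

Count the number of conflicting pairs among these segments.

Sorted by start: Entertainment Report, Sports Recap, Breaking Recap, News Report, Headlines Report, Weather Report, Local Block.
Sports Recap starts before Entertainment Report ends → Entertainment Report and Sports Recap overlap.
Breaking Recap starts before Entertainment Report ends → Entertainment Report and Breaking Recap overlap.
News Report starts before Entertainment Report ends → Entertainment Report and News Report overlap.
Headlines Report starts after Entertainment Report ends, so nothing later overlaps Entertainment Report either.
Breaking Recap starts before Sports Recap ends → Sports Recap and Breaking Recap overlap.
News Report starts exactly when Sports Recap ends (back-to-back, no overlap), so nothing later overlaps Sports Recap either.
News Report starts before Breaking Recap ends → Breaking Recap and News Report overlap.
Headlines Report starts after Breaking Recap ends, so nothing later overlaps Breaking Recap either.
Headlines Report starts after News Report ends, so nothing later overlaps News Report either.
Weather Report starts after Headlines Report ends, so nothing later overlaps Headlines Report either.
Local Block starts before Weather Report ends → Weather Report and Local Block overlap.
Overlapping pairs: Breaking Recap & Entertainment Report, Breaking Recap & News Report, Breaking Recap & Sports Recap, Entertainment Report & News Report, Entertainment Report & Sports Recap, Local Block & Weather Report — 6 in total.

6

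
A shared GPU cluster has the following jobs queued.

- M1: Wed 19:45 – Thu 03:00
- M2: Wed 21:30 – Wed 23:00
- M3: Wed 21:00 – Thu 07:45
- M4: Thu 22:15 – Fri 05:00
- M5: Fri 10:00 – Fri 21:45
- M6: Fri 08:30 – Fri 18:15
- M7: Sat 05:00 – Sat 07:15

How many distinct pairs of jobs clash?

Two intervals overlap when each starts before the other ends.
Sorted by start: M1, M3, M2, M4, M6, M5, M7.
M3 starts before M1 ends → M1 and M3 overlap.
M2 starts before M1 ends → M1 and M2 overlap.
M4 starts after M1 ends, so M1 has no further overlaps.
M2 starts before M3 ends → M3 and M2 overlap.
M4 starts after M3 ends, so M3 has no further overlaps.
M4 starts after M2 ends, so M2 has no further overlaps.
M6 starts after M4 ends, so M4 has no further overlaps.
M5 starts before M6 ends → M6 and M5 overlap.
M7 starts after M6 ends.
M7 starts after M5 ends.
Overlapping pairs: M1 & M2, M1 & M3, M2 & M3, M5 & M6 — 4 in total.

4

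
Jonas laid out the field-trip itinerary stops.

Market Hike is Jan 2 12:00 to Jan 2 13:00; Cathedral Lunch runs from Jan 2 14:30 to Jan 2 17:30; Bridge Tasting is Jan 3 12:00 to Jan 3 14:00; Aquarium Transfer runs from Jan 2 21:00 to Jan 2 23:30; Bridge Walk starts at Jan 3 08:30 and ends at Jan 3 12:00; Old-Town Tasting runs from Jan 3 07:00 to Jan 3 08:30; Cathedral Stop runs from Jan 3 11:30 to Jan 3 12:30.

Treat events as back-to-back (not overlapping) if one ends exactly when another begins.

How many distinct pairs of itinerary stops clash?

2

Sorted by start: Market Hike, Cathedral Lunch, Aquarium Transfer, Old-Town Tasting, Bridge Walk, Cathedral Stop, Bridge Tasting.
Cathedral Lunch starts after Market Hike ends, so nothing later overlaps Market Hike either.
Aquarium Transfer starts after Cathedral Lunch ends, so nothing later overlaps Cathedral Lunch either.
Old-Town Tasting starts after Aquarium Transfer ends, so nothing later overlaps Aquarium Transfer either.
Bridge Walk starts exactly when Old-Town Tasting ends (back-to-back, no overlap), so nothing later overlaps Old-Town Tasting either.
Cathedral Stop starts before Bridge Walk ends → Bridge Walk and Cathedral Stop overlap.
Bridge Tasting starts exactly when Bridge Walk ends (back-to-back, no overlap).
Bridge Tasting starts before Cathedral Stop ends → Cathedral Stop and Bridge Tasting overlap.
Overlapping pairs: Bridge Tasting & Cathedral Stop, Bridge Walk & Cathedral Stop — 2 in total.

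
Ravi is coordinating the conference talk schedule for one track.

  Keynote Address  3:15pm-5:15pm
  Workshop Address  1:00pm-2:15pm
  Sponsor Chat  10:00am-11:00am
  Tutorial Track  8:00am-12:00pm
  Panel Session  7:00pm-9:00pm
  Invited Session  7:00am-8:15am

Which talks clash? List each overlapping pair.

Check each pair: they overlap iff neither finishes before the other starts.
Sorted by start: Invited Session, Tutorial Track, Sponsor Chat, Workshop Address, Keynote Address, Panel Session.
Tutorial Track starts before Invited Session ends → Invited Session and Tutorial Track overlap.
Sponsor Chat starts after Invited Session ends; Invited Session is clear from here.
Sponsor Chat starts before Tutorial Track ends → Tutorial Track and Sponsor Chat overlap.
Workshop Address starts after Tutorial Track ends; Tutorial Track is clear from here.
Workshop Address starts after Sponsor Chat ends; Sponsor Chat is clear from here.
Keynote Address starts after Workshop Address ends; Workshop Address is clear from here.
Panel Session starts after Keynote Address ends.

Invited Session & Tutorial Track, Sponsor Chat & Tutorial Track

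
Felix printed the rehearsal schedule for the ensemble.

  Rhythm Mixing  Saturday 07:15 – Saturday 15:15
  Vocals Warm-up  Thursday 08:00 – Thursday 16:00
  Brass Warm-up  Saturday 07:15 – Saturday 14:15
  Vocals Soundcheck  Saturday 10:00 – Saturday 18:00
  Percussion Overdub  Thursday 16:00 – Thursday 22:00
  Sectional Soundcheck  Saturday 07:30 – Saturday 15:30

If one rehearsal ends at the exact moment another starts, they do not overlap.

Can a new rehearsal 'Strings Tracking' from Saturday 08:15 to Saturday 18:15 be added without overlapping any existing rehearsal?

Vocals Warm-up: ends Thursday 16:00 at or before Strings Tracking starts Saturday 08:15 → clear.
Percussion Overdub: ends Thursday 22:00 at or before Strings Tracking starts Saturday 08:15 → clear.
Brass Warm-up: starts Saturday 07:15 before Strings Tracking ends Saturday 18:15, and ends Saturday 14:15 after Strings Tracking starts Saturday 08:15 → overlap.
Rhythm Mixing: starts Saturday 07:15 before Strings Tracking ends Saturday 18:15, and ends Saturday 15:15 after Strings Tracking starts Saturday 08:15 → overlap.
Sectional Soundcheck: starts Saturday 07:30 before Strings Tracking ends Saturday 18:15, and ends Saturday 15:30 after Strings Tracking starts Saturday 08:15 → overlap.
Vocals Soundcheck: starts Saturday 10:00 before Strings Tracking ends Saturday 18:15, and ends Saturday 18:00 after Strings Tracking starts Saturday 08:15 → overlap.
Strings Tracking overlaps Brass Warm-up, Sectional Soundcheck, Vocals Soundcheck, Rhythm Mixing.

No — it overlaps Brass Warm-up, Rhythm Mixing, Sectional Soundcheck, Vocals Soundcheck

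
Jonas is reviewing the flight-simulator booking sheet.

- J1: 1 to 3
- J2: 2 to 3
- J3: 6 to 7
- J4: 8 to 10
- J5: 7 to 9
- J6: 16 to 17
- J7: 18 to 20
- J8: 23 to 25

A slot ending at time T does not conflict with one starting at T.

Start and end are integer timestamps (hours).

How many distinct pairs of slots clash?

Check each pair: they overlap iff neither finishes before the other starts.
Sorted by start: J1, J2, J3, J5, J4, J6, J7, J8.
J2 starts before J1 ends → J1 and J2 overlap.
J3 starts after J1 ends, so J1 has no further overlaps.
J3 starts after J2 ends, so J2 has no further overlaps.
J5 starts exactly when J3 ends (back-to-back, no overlap), so J3 has no further overlaps.
J4 starts before J5 ends → J5 and J4 overlap.
J6 starts after J5 ends, so J5 has no further overlaps.
J6 starts after J4 ends, so J4 has no further overlaps.
J7 starts after J6 ends, so J6 has no further overlaps.
J8 starts after J7 ends.
Overlapping pairs: J1 & J2, J4 & J5 — 2 in total.

2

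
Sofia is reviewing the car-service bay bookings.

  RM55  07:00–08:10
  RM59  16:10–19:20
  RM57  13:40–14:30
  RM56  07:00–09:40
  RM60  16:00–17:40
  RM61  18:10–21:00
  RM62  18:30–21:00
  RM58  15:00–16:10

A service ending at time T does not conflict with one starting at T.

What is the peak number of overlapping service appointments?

3

Walk through starts and ends in time order (an end at T is processed before a start at T):
07:00 start RM55 → 1
07:00 start RM56 → 2
08:10 end RM55 → 1
09:40 end RM56 → 0
13:40 start RM57 → 1
14:30 end RM57 → 0
15:00 start RM58 → 1
16:00 start RM60 → 2
16:10 end RM58 → 1
16:10 start RM59 → 2
17:40 end RM60 → 1
18:10 start RM61 → 2
18:30 start RM62 → 3
19:20 end RM59 → 2
21:00 end RM61 → 1
21:00 end RM62 → 0
Peak is 3, at 18:30 (RM59, RM61, RM62).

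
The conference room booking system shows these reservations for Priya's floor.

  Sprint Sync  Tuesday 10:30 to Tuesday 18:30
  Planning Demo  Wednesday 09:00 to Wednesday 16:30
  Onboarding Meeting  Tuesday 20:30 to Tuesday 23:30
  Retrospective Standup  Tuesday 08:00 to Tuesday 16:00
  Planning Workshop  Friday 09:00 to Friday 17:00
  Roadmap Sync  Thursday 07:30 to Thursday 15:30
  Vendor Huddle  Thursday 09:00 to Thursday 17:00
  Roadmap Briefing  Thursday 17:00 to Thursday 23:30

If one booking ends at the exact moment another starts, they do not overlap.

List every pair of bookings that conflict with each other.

Retrospective Standup & Sprint Sync, Roadmap Sync & Vendor Huddle

Check each pair: they overlap iff neither finishes before the other starts.
Sorted by start: Retrospective Standup, Sprint Sync, Onboarding Meeting, Planning Demo, Roadmap Sync, Vendor Huddle, Roadmap Briefing, Planning Workshop.
Sprint Sync starts before Retrospective Standup ends → Retrospective Standup and Sprint Sync overlap.
Onboarding Meeting starts after Retrospective Standup ends; Retrospective Standup is clear from here.
Onboarding Meeting starts after Sprint Sync ends; Sprint Sync is clear from here.
Planning Demo starts after Onboarding Meeting ends; Onboarding Meeting is clear from here.
Roadmap Sync starts after Planning Demo ends; Planning Demo is clear from here.
Vendor Huddle starts before Roadmap Sync ends → Roadmap Sync and Vendor Huddle overlap.
Roadmap Briefing starts after Roadmap Sync ends; Roadmap Sync is clear from here.
Roadmap Briefing starts exactly when Vendor Huddle ends (back-to-back, no overlap); Vendor Huddle is clear from here.
Planning Workshop starts after Roadmap Briefing ends.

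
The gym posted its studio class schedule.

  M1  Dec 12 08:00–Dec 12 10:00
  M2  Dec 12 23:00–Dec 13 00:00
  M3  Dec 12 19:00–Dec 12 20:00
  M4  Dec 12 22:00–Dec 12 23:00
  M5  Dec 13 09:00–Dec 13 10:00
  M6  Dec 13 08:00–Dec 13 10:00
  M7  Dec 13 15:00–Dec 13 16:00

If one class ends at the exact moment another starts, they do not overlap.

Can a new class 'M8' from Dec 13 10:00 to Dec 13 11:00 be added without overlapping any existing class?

Yes — the slot is free

M1: ends Dec 12 10:00 at or before M8 starts Dec 13 10:00 → clear.
M3: ends Dec 12 20:00 at or before M8 starts Dec 13 10:00 → clear.
M4: ends Dec 12 23:00 at or before M8 starts Dec 13 10:00 → clear.
M2: ends Dec 13 00:00 at or before M8 starts Dec 13 10:00 → clear.
M6: ends Dec 13 10:00 at or before M8 starts Dec 13 10:00 → clear.
M5: ends Dec 13 10:00 at or before M8 starts Dec 13 10:00 → clear.
M7: starts Dec 13 15:00 at or after M8 ends Dec 13 11:00 → clear.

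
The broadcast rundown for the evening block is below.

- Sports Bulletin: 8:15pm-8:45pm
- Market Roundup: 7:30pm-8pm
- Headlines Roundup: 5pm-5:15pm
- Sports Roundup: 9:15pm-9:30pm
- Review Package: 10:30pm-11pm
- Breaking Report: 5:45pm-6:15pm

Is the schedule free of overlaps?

Yes

Check each pair: they overlap iff neither finishes before the other starts.
Sorted by start: Headlines Roundup, Breaking Report, Market Roundup, Sports Bulletin, Sports Roundup, Review Package.
Breaking Report starts after Headlines Roundup ends; Headlines Roundup is clear from here.
Market Roundup starts after Breaking Report ends; Breaking Report is clear from here.
Sports Bulletin starts after Market Roundup ends; Market Roundup is clear from here.
Sports Roundup starts after Sports Bulletin ends; Sports Bulletin is clear from here.
Review Package starts after Sports Roundup ends.
Every pair is clear; the schedule has no overlaps.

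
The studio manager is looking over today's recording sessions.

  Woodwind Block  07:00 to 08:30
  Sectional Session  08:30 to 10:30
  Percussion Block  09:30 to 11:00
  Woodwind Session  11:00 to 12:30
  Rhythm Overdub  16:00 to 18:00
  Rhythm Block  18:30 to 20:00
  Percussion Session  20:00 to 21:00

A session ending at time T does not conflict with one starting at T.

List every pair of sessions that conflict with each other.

Two intervals overlap when each starts before the other ends.
Sorted by start: Woodwind Block, Sectional Session, Percussion Block, Woodwind Session, Rhythm Overdub, Rhythm Block, Percussion Session.
Sectional Session starts exactly when Woodwind Block ends (back-to-back, no overlap), so nothing later overlaps Woodwind Block either.
Percussion Block starts before Sectional Session ends → Sectional Session and Percussion Block overlap.
Woodwind Session starts after Sectional Session ends, so nothing later overlaps Sectional Session either.
Woodwind Session starts exactly when Percussion Block ends (back-to-back, no overlap), so nothing later overlaps Percussion Block either.
Rhythm Overdub starts after Woodwind Session ends, so nothing later overlaps Woodwind Session either.
Rhythm Block starts after Rhythm Overdub ends, so nothing later overlaps Rhythm Overdub either.
Percussion Session starts exactly when Rhythm Block ends (back-to-back, no overlap).

Percussion Block & Sectional Session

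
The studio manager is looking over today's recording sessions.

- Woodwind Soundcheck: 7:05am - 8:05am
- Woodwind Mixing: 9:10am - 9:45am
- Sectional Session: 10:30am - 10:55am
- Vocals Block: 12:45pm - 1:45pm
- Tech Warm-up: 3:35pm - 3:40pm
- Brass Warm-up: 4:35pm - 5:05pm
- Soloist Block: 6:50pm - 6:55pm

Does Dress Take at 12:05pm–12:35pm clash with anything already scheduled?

Woodwind Soundcheck: ends 8:05am at or before Dress Take starts 12:05pm → clear.
Woodwind Mixing: ends 9:45am at or before Dress Take starts 12:05pm → clear.
Sectional Session: ends 10:55am at or before Dress Take starts 12:05pm → clear.
Vocals Block: starts 12:45pm at or after Dress Take ends 12:35pm → clear.
Tech Warm-up: starts 3:35pm at or after Dress Take ends 12:35pm → clear.
Brass Warm-up: starts 4:35pm at or after Dress Take ends 12:35pm → clear.
Soloist Block: starts 6:50pm at or after Dress Take ends 12:35pm → clear.

No — it doesn't clash with anything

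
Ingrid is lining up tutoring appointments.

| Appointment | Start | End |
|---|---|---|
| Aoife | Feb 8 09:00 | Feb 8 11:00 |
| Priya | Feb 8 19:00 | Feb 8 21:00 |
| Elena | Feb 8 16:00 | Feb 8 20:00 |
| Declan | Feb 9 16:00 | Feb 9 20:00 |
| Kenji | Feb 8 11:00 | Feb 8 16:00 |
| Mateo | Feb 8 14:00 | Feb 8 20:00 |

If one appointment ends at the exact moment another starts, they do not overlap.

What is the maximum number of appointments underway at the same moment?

3

Sort all start/end points and keep a running count:
Feb 8 09:00 start Aoife → 1
Feb 8 11:00 end Aoife → 0
Feb 8 11:00 start Kenji → 1
Feb 8 14:00 start Mateo → 2
Feb 8 16:00 end Kenji → 1
Feb 8 16:00 start Elena → 2
Feb 8 19:00 start Priya → 3
Feb 8 20:00 end Elena → 2
Feb 8 20:00 end Mateo → 1
Feb 8 21:00 end Priya → 0
Feb 9 16:00 start Declan → 1
Feb 9 20:00 end Declan → 0
Peak is 3, at Feb 8 19:00 (Elena, Mateo, Priya).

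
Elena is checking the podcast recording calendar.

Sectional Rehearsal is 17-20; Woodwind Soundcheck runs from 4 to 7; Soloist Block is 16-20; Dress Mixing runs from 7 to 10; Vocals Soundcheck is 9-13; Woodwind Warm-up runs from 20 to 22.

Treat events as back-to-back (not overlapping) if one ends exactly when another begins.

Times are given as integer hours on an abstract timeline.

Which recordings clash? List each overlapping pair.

Sorted by start: Woodwind Soundcheck, Dress Mixing, Vocals Soundcheck, Soloist Block, Sectional Rehearsal, Woodwind Warm-up.
Dress Mixing starts exactly when Woodwind Soundcheck ends (back-to-back, no overlap) — done with Woodwind Soundcheck.
Vocals Soundcheck starts before Dress Mixing ends → Dress Mixing and Vocals Soundcheck overlap.
Soloist Block starts after Dress Mixing ends — done with Dress Mixing.
Soloist Block starts after Vocals Soundcheck ends — done with Vocals Soundcheck.
Sectional Rehearsal starts before Soloist Block ends → Soloist Block and Sectional Rehearsal overlap.
Woodwind Warm-up starts exactly when Soloist Block ends (back-to-back, no overlap).
Woodwind Warm-up starts exactly when Sectional Rehearsal ends (back-to-back, no overlap).

Dress Mixing & Vocals Soundcheck, Sectional Rehearsal & Soloist Block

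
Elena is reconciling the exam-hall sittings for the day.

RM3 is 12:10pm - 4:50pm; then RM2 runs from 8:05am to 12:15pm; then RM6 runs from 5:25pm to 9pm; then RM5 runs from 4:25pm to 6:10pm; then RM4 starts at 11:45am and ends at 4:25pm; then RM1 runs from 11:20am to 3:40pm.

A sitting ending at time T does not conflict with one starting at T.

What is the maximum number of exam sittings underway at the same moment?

Sort all start/end points and keep a running count:
8:05am start RM2 → 1
11:20am start RM1 → 2
11:45am start RM4 → 3
12:10pm start RM3 → 4
12:15pm end RM2 → 3
3:40pm end RM1 → 2
4:25pm end RM4 → 1
4:25pm start RM5 → 2
4:50pm end RM3 → 1
5:25pm start RM6 → 2
6:10pm end RM5 → 1
9pm end RM6 → 0
Peak is 4, at 12:10pm (RM1, RM2, RM3, RM4).

4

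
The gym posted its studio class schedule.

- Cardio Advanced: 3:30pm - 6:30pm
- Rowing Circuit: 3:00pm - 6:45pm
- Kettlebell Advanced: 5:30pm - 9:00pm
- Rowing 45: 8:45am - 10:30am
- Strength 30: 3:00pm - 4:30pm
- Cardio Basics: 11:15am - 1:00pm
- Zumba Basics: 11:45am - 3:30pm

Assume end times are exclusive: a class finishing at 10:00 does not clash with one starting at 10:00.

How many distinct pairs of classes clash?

8

Sorted by start: Rowing 45, Cardio Basics, Zumba Basics, Rowing Circuit, Strength 30, Cardio Advanced, Kettlebell Advanced.
Cardio Basics starts after Rowing 45 ends, so nothing later overlaps Rowing 45 either.
Zumba Basics starts before Cardio Basics ends → Cardio Basics and Zumba Basics overlap.
Rowing Circuit starts after Cardio Basics ends, so nothing later overlaps Cardio Basics either.
Rowing Circuit starts before Zumba Basics ends → Zumba Basics and Rowing Circuit overlap.
Strength 30 starts before Zumba Basics ends → Zumba Basics and Strength 30 overlap.
Cardio Advanced starts exactly when Zumba Basics ends (back-to-back, no overlap), so nothing later overlaps Zumba Basics either.
Strength 30 starts before Rowing Circuit ends → Rowing Circuit and Strength 30 overlap.
Cardio Advanced starts before Rowing Circuit ends → Rowing Circuit and Cardio Advanced overlap.
Kettlebell Advanced starts before Rowing Circuit ends → Rowing Circuit and Kettlebell Advanced overlap.
Cardio Advanced starts before Strength 30 ends → Strength 30 and Cardio Advanced overlap.
Kettlebell Advanced starts after Strength 30 ends.
Kettlebell Advanced starts before Cardio Advanced ends → Cardio Advanced and Kettlebell Advanced overlap.
Overlapping pairs: Cardio Advanced & Kettlebell Advanced, Cardio Advanced & Rowing Circuit, Cardio Advanced & Strength 30, Cardio Basics & Zumba Basics, Kettlebell Advanced & Rowing Circuit, Rowing Circuit & Strength 30, Rowing Circuit & Zumba Basics, Strength 30 & Zumba Basics — 8 in total.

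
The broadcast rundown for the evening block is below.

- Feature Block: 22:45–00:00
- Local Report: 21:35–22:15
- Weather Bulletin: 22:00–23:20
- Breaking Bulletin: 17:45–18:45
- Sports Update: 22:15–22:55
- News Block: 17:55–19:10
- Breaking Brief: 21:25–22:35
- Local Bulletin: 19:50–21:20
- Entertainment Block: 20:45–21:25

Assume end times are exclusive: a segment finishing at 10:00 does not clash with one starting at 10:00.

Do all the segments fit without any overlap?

No

Sorted by start: Breaking Bulletin, News Block, Local Bulletin, Entertainment Block, Breaking Brief, Local Report, Weather Bulletin, Sports Update, Feature Block.
News Block starts before Breaking Bulletin ends → Breaking Bulletin and News Block overlap.
That's a conflict, so the schedule is not conflict-free.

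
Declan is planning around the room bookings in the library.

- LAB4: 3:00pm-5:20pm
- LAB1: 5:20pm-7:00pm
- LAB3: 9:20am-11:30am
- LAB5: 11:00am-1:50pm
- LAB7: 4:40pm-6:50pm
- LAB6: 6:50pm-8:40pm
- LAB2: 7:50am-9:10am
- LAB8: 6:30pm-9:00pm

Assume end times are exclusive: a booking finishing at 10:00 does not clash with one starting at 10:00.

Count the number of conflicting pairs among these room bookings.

7

Sorted by start: LAB2, LAB3, LAB5, LAB4, LAB7, LAB1, LAB8, LAB6.
LAB3 starts after LAB2 ends, so nothing later overlaps LAB2 either.
LAB5 starts before LAB3 ends → LAB3 and LAB5 overlap.
LAB4 starts after LAB3 ends, so nothing later overlaps LAB3 either.
LAB4 starts after LAB5 ends, so nothing later overlaps LAB5 either.
LAB7 starts before LAB4 ends → LAB4 and LAB7 overlap.
LAB1 starts exactly when LAB4 ends (back-to-back, no overlap), so nothing later overlaps LAB4 either.
LAB1 starts before LAB7 ends → LAB7 and LAB1 overlap.
LAB8 starts before LAB7 ends → LAB7 and LAB8 overlap.
LAB6 starts exactly when LAB7 ends (back-to-back, no overlap).
LAB8 starts before LAB1 ends → LAB1 and LAB8 overlap.
LAB6 starts before LAB1 ends → LAB1 and LAB6 overlap.
LAB6 starts before LAB8 ends → LAB8 and LAB6 overlap.
Overlapping pairs: LAB1 & LAB6, LAB1 & LAB7, LAB1 & LAB8, LAB3 & LAB5, LAB4 & LAB7, LAB6 & LAB8, LAB7 & LAB8 — 7 in total.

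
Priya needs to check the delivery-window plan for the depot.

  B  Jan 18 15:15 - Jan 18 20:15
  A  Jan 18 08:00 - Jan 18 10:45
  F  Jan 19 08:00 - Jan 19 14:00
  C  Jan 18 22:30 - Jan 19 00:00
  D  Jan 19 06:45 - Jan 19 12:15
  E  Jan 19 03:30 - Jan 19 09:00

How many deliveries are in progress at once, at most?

3

Sweep the timeline, counting +1 at each start and −1 at each end (ends before starts at a tie):
Jan 18 08:00 start A → 1
Jan 18 10:45 end A → 0
Jan 18 15:15 start B → 1
Jan 18 20:15 end B → 0
Jan 18 22:30 start C → 1
Jan 19 00:00 end C → 0
Jan 19 03:30 start E → 1
Jan 19 06:45 start D → 2
Jan 19 08:00 start F → 3
Jan 19 09:00 end E → 2
Jan 19 12:15 end D → 1
Jan 19 14:00 end F → 0
Peak is 3, at Jan 19 08:00 (D, E, F).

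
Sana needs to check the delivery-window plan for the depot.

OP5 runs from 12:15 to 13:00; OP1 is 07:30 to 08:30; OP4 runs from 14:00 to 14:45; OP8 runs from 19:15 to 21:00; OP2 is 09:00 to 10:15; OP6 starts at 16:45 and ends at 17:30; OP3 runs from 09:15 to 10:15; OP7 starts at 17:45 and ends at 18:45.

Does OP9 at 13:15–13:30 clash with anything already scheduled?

No — it doesn't clash with anything

OP1: ends 08:30 at or before OP9 starts 13:15 → clear.
OP2: ends 10:15 at or before OP9 starts 13:15 → clear.
OP3: ends 10:15 at or before OP9 starts 13:15 → clear.
OP5: ends 13:00 at or before OP9 starts 13:15 → clear.
OP4: starts 14:00 at or after OP9 ends 13:30 → clear.
OP6: starts 16:45 at or after OP9 ends 13:30 → clear.
OP7: starts 17:45 at or after OP9 ends 13:30 → clear.
OP8: starts 19:15 at or after OP9 ends 13:30 → clear.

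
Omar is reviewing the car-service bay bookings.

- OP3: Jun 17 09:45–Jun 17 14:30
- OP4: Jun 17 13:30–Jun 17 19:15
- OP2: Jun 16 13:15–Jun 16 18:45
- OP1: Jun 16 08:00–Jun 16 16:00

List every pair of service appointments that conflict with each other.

OP1 & OP2, OP3 & OP4

Sorted by start: OP1, OP2, OP3, OP4.
OP2 starts before OP1 ends → OP1 and OP2 overlap.
OP3 starts after OP1 ends, so nothing later overlaps OP1 either.
OP3 starts after OP2 ends, so nothing later overlaps OP2 either.
OP4 starts before OP3 ends → OP3 and OP4 overlap.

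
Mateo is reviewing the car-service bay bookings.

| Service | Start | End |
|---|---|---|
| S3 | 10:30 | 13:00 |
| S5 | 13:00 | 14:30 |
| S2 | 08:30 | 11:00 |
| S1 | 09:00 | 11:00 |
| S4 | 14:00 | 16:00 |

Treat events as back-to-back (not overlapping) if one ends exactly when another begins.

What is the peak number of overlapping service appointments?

Walk through starts and ends in time order (an end at T is processed before a start at T):
08:30 start S2 → 1
09:00 start S1 → 2
10:30 start S3 → 3
11:00 end S1 → 2
11:00 end S2 → 1
13:00 end S3 → 0
13:00 start S5 → 1
14:00 start S4 → 2
14:30 end S5 → 1
16:00 end S4 → 0
Peak is 3, at 10:30 (S1, S2, S3).

3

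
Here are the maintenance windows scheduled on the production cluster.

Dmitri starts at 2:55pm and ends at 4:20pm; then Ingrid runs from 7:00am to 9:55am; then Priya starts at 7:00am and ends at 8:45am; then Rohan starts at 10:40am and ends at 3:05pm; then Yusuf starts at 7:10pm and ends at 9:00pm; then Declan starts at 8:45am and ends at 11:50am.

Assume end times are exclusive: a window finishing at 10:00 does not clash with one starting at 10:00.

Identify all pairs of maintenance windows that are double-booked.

Sorted by start: Priya, Ingrid, Declan, Rohan, Dmitri, Yusuf.
Ingrid starts before Priya ends → Priya and Ingrid overlap.
Declan starts exactly when Priya ends (back-to-back, no overlap), so nothing later overlaps Priya either.
Declan starts before Ingrid ends → Ingrid and Declan overlap.
Rohan starts after Ingrid ends, so nothing later overlaps Ingrid either.
Rohan starts before Declan ends → Declan and Rohan overlap.
Dmitri starts after Declan ends, so nothing later overlaps Declan either.
Dmitri starts before Rohan ends → Rohan and Dmitri overlap.
Yusuf starts after Rohan ends.
Yusuf starts after Dmitri ends.

Declan & Ingrid, Declan & Rohan, Dmitri & Rohan, Ingrid & Priya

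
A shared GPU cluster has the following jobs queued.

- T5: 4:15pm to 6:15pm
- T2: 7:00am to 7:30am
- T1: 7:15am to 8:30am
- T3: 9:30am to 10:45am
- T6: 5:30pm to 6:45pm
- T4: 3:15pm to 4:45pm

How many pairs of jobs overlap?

3

Sorted by start: T2, T1, T3, T4, T5, T6.
T1 starts before T2 ends → T2 and T1 overlap.
T3 starts after T2 ends; T2 is clear from here.
T3 starts after T1 ends; T1 is clear from here.
T4 starts after T3 ends; T3 is clear from here.
T5 starts before T4 ends → T4 and T5 overlap.
T6 starts after T4 ends.
T6 starts before T5 ends → T5 and T6 overlap.
Overlapping pairs: T1 & T2, T4 & T5, T5 & T6 — 3 in total.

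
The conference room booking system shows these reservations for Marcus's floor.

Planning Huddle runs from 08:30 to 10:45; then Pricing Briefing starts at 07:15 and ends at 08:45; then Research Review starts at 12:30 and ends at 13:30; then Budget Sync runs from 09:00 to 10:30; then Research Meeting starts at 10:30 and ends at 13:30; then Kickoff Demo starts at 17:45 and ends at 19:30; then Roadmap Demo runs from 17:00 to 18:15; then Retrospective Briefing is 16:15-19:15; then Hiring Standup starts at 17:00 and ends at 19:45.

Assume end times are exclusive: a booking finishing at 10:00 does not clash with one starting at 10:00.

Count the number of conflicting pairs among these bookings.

10

Check each pair: they overlap iff neither finishes before the other starts.
Sorted by start: Pricing Briefing, Planning Huddle, Budget Sync, Research Meeting, Research Review, Retrospective Briefing, Roadmap Demo, Hiring Standup, Kickoff Demo.
Planning Huddle starts before Pricing Briefing ends → Pricing Briefing and Planning Huddle overlap.
Budget Sync starts after Pricing Briefing ends — done with Pricing Briefing.
Budget Sync starts before Planning Huddle ends → Planning Huddle and Budget Sync overlap.
Research Meeting starts before Planning Huddle ends → Planning Huddle and Research Meeting overlap.
Research Review starts after Planning Huddle ends — done with Planning Huddle.
Research Meeting starts exactly when Budget Sync ends (back-to-back, no overlap) — done with Budget Sync.
Research Review starts before Research Meeting ends → Research Meeting and Research Review overlap.
Retrospective Briefing starts after Research Meeting ends — done with Research Meeting.
Retrospective Briefing starts after Research Review ends — done with Research Review.
Roadmap Demo starts before Retrospective Briefing ends → Retrospective Briefing and Roadmap Demo overlap.
Hiring Standup starts before Retrospective Briefing ends → Retrospective Briefing and Hiring Standup overlap.
Kickoff Demo starts before Retrospective Briefing ends → Retrospective Briefing and Kickoff Demo overlap.
Hiring Standup starts before Roadmap Demo ends → Roadmap Demo and Hiring Standup overlap.
Kickoff Demo starts before Roadmap Demo ends → Roadmap Demo and Kickoff Demo overlap.
Kickoff Demo starts before Hiring Standup ends → Hiring Standup and Kickoff Demo overlap.
Overlapping pairs: Budget Sync & Planning Huddle, Hiring Standup & Kickoff Demo, Hiring Standup & Retrospective Briefing, Hiring Standup & Roadmap Demo, Kickoff Demo & Retrospective Briefing, Kickoff Demo & Roadmap Demo, Planning Huddle & Pricing Briefing, Planning Huddle & Research Meeting, Research Meeting & Research Review, Retrospective Briefing & Roadmap Demo — 10 in total.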